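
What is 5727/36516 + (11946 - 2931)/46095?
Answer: 13181729/37404556 ≈ 0.35241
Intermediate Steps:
5727/36516 + (11946 - 2931)/46095 = 5727*(1/36516) + 9015*(1/46095) = 1909/12172 + 601/3073 = 13181729/37404556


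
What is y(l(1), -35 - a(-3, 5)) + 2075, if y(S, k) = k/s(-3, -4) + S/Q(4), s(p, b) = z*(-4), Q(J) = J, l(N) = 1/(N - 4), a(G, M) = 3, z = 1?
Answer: 25013/12 ≈ 2084.4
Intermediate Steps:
l(N) = 1/(-4 + N)
s(p, b) = -4 (s(p, b) = 1*(-4) = -4)
y(S, k) = -k/4 + S/4 (y(S, k) = k/(-4) + S/4 = k*(-¼) + S*(¼) = -k/4 + S/4)
y(l(1), -35 - a(-3, 5)) + 2075 = (-(-35 - 1*3)/4 + 1/(4*(-4 + 1))) + 2075 = (-(-35 - 3)/4 + (¼)/(-3)) + 2075 = (-¼*(-38) + (¼)*(-⅓)) + 2075 = (19/2 - 1/12) + 2075 = 113/12 + 2075 = 25013/12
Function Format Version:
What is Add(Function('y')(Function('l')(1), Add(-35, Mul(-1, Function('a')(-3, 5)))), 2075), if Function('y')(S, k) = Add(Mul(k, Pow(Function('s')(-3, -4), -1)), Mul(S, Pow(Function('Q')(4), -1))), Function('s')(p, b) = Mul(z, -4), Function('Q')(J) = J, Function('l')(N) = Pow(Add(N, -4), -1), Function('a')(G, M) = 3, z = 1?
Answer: Rational(25013, 12) ≈ 2084.4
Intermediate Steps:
Function('l')(N) = Pow(Add(-4, N), -1)
Function('s')(p, b) = -4 (Function('s')(p, b) = Mul(1, -4) = -4)
Function('y')(S, k) = Add(Mul(Rational(-1, 4), k), Mul(Rational(1, 4), S)) (Function('y')(S, k) = Add(Mul(k, Pow(-4, -1)), Mul(S, Pow(4, -1))) = Add(Mul(k, Rational(-1, 4)), Mul(S, Rational(1, 4))) = Add(Mul(Rational(-1, 4), k), Mul(Rational(1, 4), S)))
Add(Function('y')(Function('l')(1), Add(-35, Mul(-1, Function('a')(-3, 5)))), 2075) = Add(Add(Mul(Rational(-1, 4), Add(-35, Mul(-1, 3))), Mul(Rational(1, 4), Pow(Add(-4, 1), -1))), 2075) = Add(Add(Mul(Rational(-1, 4), Add(-35, -3)), Mul(Rational(1, 4), Pow(-3, -1))), 2075) = Add(Add(Mul(Rational(-1, 4), -38), Mul(Rational(1, 4), Rational(-1, 3))), 2075) = Add(Add(Rational(19, 2), Rational(-1, 12)), 2075) = Add(Rational(113, 12), 2075) = Rational(25013, 12)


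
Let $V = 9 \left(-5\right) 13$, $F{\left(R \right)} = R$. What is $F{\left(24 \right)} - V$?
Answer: $609$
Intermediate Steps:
$V = -585$ ($V = \left(-45\right) 13 = -585$)
$F{\left(24 \right)} - V = 24 - -585 = 24 + 585 = 609$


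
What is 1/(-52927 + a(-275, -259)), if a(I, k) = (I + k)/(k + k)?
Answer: -259/13707826 ≈ -1.8894e-5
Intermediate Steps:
a(I, k) = (I + k)/(2*k) (a(I, k) = (I + k)/((2*k)) = (I + k)*(1/(2*k)) = (I + k)/(2*k))
1/(-52927 + a(-275, -259)) = 1/(-52927 + (½)*(-275 - 259)/(-259)) = 1/(-52927 + (½)*(-1/259)*(-534)) = 1/(-52927 + 267/259) = 1/(-13707826/259) = -259/13707826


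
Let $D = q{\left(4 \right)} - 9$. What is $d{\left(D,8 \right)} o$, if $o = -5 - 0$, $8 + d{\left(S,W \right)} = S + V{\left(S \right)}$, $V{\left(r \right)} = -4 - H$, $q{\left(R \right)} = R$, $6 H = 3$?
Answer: $\frac{175}{2} \approx 87.5$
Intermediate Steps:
$H = \frac{1}{2}$ ($H = \frac{1}{6} \cdot 3 = \frac{1}{2} \approx 0.5$)
$D = -5$ ($D = 4 - 9 = -5$)
$V{\left(r \right)} = - \frac{9}{2}$ ($V{\left(r \right)} = -4 - \frac{1}{2} = - \frac{9}{2}$)
$d{\left(S,W \right)} = - \frac{25}{2} + S$ ($d{\left(S,W \right)} = -8 + \left(S - \frac{9}{2}\right) = -8 + \left(- \frac{9}{2} + S\right) = - \frac{25}{2} + S$)
$o = -5$ ($o = -5 + 0 = -5$)
$d{\left(D,8 \right)} o = \left(- \frac{25}{2} - 5\right) \left(-5\right) = \left(- \frac{35}{2}\right) \left(-5\right) = \frac{175}{2}$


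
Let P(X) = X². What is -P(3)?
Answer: -9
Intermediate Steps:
-P(3) = -1*3² = -1*9 = -9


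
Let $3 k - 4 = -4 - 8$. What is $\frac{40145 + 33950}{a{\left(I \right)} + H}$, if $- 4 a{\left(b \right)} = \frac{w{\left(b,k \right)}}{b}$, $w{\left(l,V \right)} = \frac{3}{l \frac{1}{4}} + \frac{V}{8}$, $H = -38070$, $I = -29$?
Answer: $- \frac{149553348}{76840501} \approx -1.9463$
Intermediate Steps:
$k = - \frac{8}{3}$ ($k = \frac{4}{3} + \frac{-4 - 8}{3} = \frac{4}{3} + \frac{1}{3} \left(-12\right) = \frac{4}{3} - 4 = - \frac{8}{3} \approx -2.6667$)
$w{\left(l,V \right)} = \frac{12}{l} + \frac{V}{8}$ ($w{\left(l,V \right)} = \frac{3}{l \frac{1}{4}} + V \frac{1}{8} = \frac{3}{\frac{1}{4} l} + \frac{V}{8} = 3 \frac{4}{l} + \frac{V}{8} = \frac{12}{l} + \frac{V}{8}$)
$a{\left(b \right)} = - \frac{- \frac{1}{3} + \frac{12}{b}}{4 b}$ ($a{\left(b \right)} = - \frac{\left(\frac{12}{b} + \frac{1}{8} \left(- \frac{8}{3}\right)\right) \frac{1}{b}}{4} = - \frac{\left(\frac{12}{b} - \frac{1}{3}\right) \frac{1}{b}}{4} = - \frac{\left(- \frac{1}{3} + \frac{12}{b}\right) \frac{1}{b}}{4} = - \frac{\frac{1}{b} \left(- \frac{1}{3} + \frac{12}{b}\right)}{4} = - \frac{- \frac{1}{3} + \frac{12}{b}}{4 b}$)
$\frac{40145 + 33950}{a{\left(I \right)} + H} = \frac{40145 + 33950}{\frac{-36 - 29}{12 \cdot 841} - 38070} = \frac{74095}{\frac{1}{12} \cdot \frac{1}{841} \left(-65\right) - 38070} = \frac{74095}{- \frac{65}{10092} - 38070} = \frac{74095}{- \frac{384202505}{10092}} = 74095 \left(- \frac{10092}{384202505}\right) = - \frac{149553348}{76840501}$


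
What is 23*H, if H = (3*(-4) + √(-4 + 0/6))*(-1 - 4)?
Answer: 1380 - 230*I ≈ 1380.0 - 230.0*I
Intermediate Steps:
H = 60 - 10*I (H = (-12 + √(-4 + 0*(⅙)))*(-5) = (-12 + √(-4 + 0))*(-5) = (-12 + √(-4))*(-5) = (-12 + 2*I)*(-5) = 60 - 10*I ≈ 60.0 - 10.0*I)
23*H = 23*(60 - 10*I) = 1380 - 230*I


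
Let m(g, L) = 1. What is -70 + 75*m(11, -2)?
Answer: 5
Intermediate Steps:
-70 + 75*m(11, -2) = -70 + 75*1 = -70 + 75 = 5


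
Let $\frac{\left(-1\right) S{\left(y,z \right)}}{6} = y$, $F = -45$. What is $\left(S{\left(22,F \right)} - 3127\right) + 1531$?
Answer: $-1728$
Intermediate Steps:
$S{\left(y,z \right)} = - 6 y$
$\left(S{\left(22,F \right)} - 3127\right) + 1531 = \left(\left(-6\right) 22 - 3127\right) + 1531 = \left(-132 - 3127\right) + 1531 = -3259 + 1531 = -1728$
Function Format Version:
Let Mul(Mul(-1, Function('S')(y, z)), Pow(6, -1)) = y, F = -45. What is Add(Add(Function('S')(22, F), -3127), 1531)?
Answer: -1728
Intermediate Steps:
Function('S')(y, z) = Mul(-6, y)
Add(Add(Function('S')(22, F), -3127), 1531) = Add(Add(Mul(-6, 22), -3127), 1531) = Add(Add(-132, -3127), 1531) = Add(-3259, 1531) = -1728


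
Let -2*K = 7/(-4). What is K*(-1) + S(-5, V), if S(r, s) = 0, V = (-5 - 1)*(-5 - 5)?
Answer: -7/8 ≈ -0.87500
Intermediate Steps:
V = 60 (V = -6*(-10) = 60)
K = 7/8 (K = -7/(2*(-4)) = -7*(-1)/(2*4) = -½*(-7/4) = 7/8 ≈ 0.87500)
K*(-1) + S(-5, V) = (7/8)*(-1) + 0 = -7/8 + 0 = -7/8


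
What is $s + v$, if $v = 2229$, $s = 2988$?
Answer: $5217$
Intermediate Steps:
$s + v = 2988 + 2229 = 5217$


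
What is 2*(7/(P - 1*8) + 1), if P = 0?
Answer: 1/4 ≈ 0.25000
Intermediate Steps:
2*(7/(P - 1*8) + 1) = 2*(7/(0 - 1*8) + 1) = 2*(7/(0 - 8) + 1) = 2*(7/(-8) + 1) = 2*(7*(-1/8) + 1) = 2*(-7/8 + 1) = 2*(1/8) = 1/4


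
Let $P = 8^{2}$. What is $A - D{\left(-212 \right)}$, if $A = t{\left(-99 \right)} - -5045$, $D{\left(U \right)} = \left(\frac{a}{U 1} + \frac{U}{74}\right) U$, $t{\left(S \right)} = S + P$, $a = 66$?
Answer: $\frac{160456}{37} \approx 4336.6$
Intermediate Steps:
$P = 64$
$t{\left(S \right)} = 64 + S$ ($t{\left(S \right)} = S + 64 = 64 + S$)
$D{\left(U \right)} = U \left(\frac{66}{U} + \frac{U}{74}\right)$ ($D{\left(U \right)} = \left(\frac{66}{U 1} + \frac{U}{74}\right) U = \left(\frac{66}{U} + U \frac{1}{74}\right) U = \left(\frac{66}{U} + \frac{U}{74}\right) U = U \left(\frac{66}{U} + \frac{U}{74}\right)$)
$A = 5010$ ($A = \left(64 - 99\right) - -5045 = -35 + 5045 = 5010$)
$A - D{\left(-212 \right)} = 5010 - \left(66 + \frac{\left(-212\right)^{2}}{74}\right) = 5010 - \left(66 + \frac{1}{74} \cdot 44944\right) = 5010 - \left(66 + \frac{22472}{37}\right) = 5010 - \frac{24914}{37} = \frac{160456}{37}$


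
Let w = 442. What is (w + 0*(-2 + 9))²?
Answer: 195364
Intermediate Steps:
(w + 0*(-2 + 9))² = (442 + 0*(-2 + 9))² = (442 + 0*7)² = (442 + 0)² = 442² = 195364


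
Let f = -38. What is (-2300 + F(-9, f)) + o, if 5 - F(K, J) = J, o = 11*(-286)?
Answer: -5403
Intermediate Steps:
o = -3146
F(K, J) = 5 - J
(-2300 + F(-9, f)) + o = (-2300 + (5 - 1*(-38))) - 3146 = (-2300 + (5 + 38)) - 3146 = (-2300 + 43) - 3146 = -2257 - 3146 = -5403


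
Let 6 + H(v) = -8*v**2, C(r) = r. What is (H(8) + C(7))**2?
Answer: 261121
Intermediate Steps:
H(v) = -6 - 8*v**2
(H(8) + C(7))**2 = ((-6 - 8*8**2) + 7)**2 = ((-6 - 8*64) + 7)**2 = ((-6 - 512) + 7)**2 = (-518 + 7)**2 = (-511)**2 = 261121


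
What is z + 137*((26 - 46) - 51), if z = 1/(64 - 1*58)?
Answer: -58361/6 ≈ -9726.8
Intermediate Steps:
z = ⅙ (z = 1/(64 - 58) = 1/6 = ⅙ ≈ 0.16667)
z + 137*((26 - 46) - 51) = ⅙ + 137*((26 - 46) - 51) = ⅙ + 137*(-20 - 51) = ⅙ + 137*(-71) = ⅙ - 9727 = -58361/6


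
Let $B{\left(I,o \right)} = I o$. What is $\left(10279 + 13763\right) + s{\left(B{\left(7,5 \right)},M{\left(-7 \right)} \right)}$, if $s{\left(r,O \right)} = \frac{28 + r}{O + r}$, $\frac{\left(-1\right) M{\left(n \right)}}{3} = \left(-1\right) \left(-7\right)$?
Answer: $\frac{48093}{2} \approx 24047.0$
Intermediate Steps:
$M{\left(n \right)} = -21$ ($M{\left(n \right)} = - 3 \left(\left(-1\right) \left(-7\right)\right) = \left(-3\right) 7 = -21$)
$s{\left(r,O \right)} = \frac{28 + r}{O + r}$
$\left(10279 + 13763\right) + s{\left(B{\left(7,5 \right)},M{\left(-7 \right)} \right)} = \left(10279 + 13763\right) + \frac{28 + 7 \cdot 5}{-21 + 7 \cdot 5} = 24042 + \frac{28 + 35}{-21 + 35} = 24042 + \frac{1}{14} \cdot 63 = 24042 + \frac{9}{2} = \frac{48093}{2}$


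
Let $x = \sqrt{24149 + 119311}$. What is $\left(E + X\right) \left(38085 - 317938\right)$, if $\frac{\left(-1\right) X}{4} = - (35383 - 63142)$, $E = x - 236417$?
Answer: $97235764409 - 1679118 \sqrt{3985} \approx 9.713 \cdot 10^{10}$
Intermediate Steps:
$x = 6 \sqrt{3985}$ ($x = \sqrt{143460} = 6 \sqrt{3985} \approx 378.76$)
$E = -236417 + 6 \sqrt{3985}$ ($E = 6 \sqrt{3985} - 236417 = -236417 + 6 \sqrt{3985} \approx -2.3604 \cdot 10^{5}$)
$X = -111036$ ($X = - 4 \left(- (35383 - 63142)\right) = - 4 \left(\left(-1\right) \left(-27759\right)\right) = \left(-4\right) 27759 = -111036$)
$\left(E + X\right) \left(38085 - 317938\right) = \left(\left(-236417 + 6 \sqrt{3985}\right) - 111036\right) \left(38085 - 317938\right) = \left(-347453 + 6 \sqrt{3985}\right) \left(-279853\right) = 97235764409 - 1679118 \sqrt{3985}$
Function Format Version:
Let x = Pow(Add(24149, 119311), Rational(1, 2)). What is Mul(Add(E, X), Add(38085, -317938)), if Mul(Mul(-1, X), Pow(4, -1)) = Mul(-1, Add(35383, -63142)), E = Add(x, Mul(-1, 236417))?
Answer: Add(97235764409, Mul(-1679118, Pow(3985, Rational(1, 2)))) ≈ 9.7130e+10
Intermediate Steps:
x = Mul(6, Pow(3985, Rational(1, 2))) (x = Pow(143460, Rational(1, 2)) = Mul(6, Pow(3985, Rational(1, 2))) ≈ 378.76)
E = Add(-236417, Mul(6, Pow(3985, Rational(1, 2)))) (E = Add(Mul(6, Pow(3985, Rational(1, 2))), Mul(-1, 236417)) = Add(Mul(6, Pow(3985, Rational(1, 2))), -236417) = Add(-236417, Mul(6, Pow(3985, Rational(1, 2)))) ≈ -2.3604e+5)
X = -111036 (X = Mul(-4, Mul(-1, Add(35383, -63142))) = Mul(-4, Mul(-1, -27759)) = Mul(-4, 27759) = -111036)
Mul(Add(E, X), Add(38085, -317938)) = Mul(Add(Add(-236417, Mul(6, Pow(3985, Rational(1, 2)))), -111036), Add(38085, -317938)) = Mul(Add(-347453, Mul(6, Pow(3985, Rational(1, 2)))), -279853) = Add(97235764409, Mul(-1679118, Pow(3985, Rational(1, 2))))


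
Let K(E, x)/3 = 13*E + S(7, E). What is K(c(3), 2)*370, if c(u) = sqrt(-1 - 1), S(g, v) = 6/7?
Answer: 6660/7 + 14430*I*sqrt(2) ≈ 951.43 + 20407.0*I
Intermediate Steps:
S(g, v) = 6/7 (S(g, v) = 6*(1/7) = 6/7)
c(u) = I*sqrt(2) (c(u) = sqrt(-2) = I*sqrt(2))
K(E, x) = 18/7 + 39*E (K(E, x) = 3*(13*E + 6/7) = 3*(6/7 + 13*E) = 18/7 + 39*E)
K(c(3), 2)*370 = (18/7 + 39*(I*sqrt(2)))*370 = (18/7 + 39*I*sqrt(2))*370 = 6660/7 + 14430*I*sqrt(2)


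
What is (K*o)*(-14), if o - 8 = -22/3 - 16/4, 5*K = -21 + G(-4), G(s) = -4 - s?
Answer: -196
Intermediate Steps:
K = -21/5 (K = (-21 + (-4 - 1*(-4)))/5 = (-21 + (-4 + 4))/5 = (-21 + 0)/5 = (⅕)*(-21) = -21/5 ≈ -4.2000)
o = -10/3 (o = 8 + (-22/3 - 16/4) = 8 + (-22*⅓ - 16*¼) = 8 + (-22/3 - 4) = 8 - 34/3 = -10/3 ≈ -3.3333)
(K*o)*(-14) = -21/5*(-10/3)*(-14) = 14*(-14) = -196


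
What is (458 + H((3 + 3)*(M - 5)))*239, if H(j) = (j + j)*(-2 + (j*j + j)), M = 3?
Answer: -636218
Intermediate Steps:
H(j) = 2*j*(-2 + j + j²) (H(j) = (2*j)*(-2 + (j² + j)) = (2*j)*(-2 + (j + j²)) = (2*j)*(-2 + j + j²) = 2*j*(-2 + j + j²))
(458 + H((3 + 3)*(M - 5)))*239 = (458 + 2*((3 + 3)*(3 - 5))*(-2 + (3 + 3)*(3 - 5) + ((3 + 3)*(3 - 5))²))*239 = (458 + 2*(6*(-2))*(-2 + 6*(-2) + (6*(-2))²))*239 = (458 + 2*(-12)*(-2 - 12 + (-12)²))*239 = (458 + 2*(-12)*(-2 - 12 + 144))*239 = (458 + 2*(-12)*130)*239 = (458 - 3120)*239 = -2662*239 = -636218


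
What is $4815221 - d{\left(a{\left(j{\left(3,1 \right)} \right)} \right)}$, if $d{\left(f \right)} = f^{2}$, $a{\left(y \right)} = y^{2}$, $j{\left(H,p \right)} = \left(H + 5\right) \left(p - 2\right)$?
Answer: $4811125$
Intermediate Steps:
$j{\left(H,p \right)} = \left(-2 + p\right) \left(5 + H\right)$ ($j{\left(H,p \right)} = \left(5 + H\right) \left(-2 + p\right) = \left(-2 + p\right) \left(5 + H\right)$)
$4815221 - d{\left(a{\left(j{\left(3,1 \right)} \right)} \right)} = 4815221 - \left(\left(-10 - 6 + 5 \cdot 1 + 3 \cdot 1\right)^{2}\right)^{2} = 4815221 - \left(\left(-10 - 6 + 5 + 3\right)^{2}\right)^{2} = 4815221 - \left(\left(-8\right)^{2}\right)^{2} = 4815221 - 64^{2} = 4815221 - 4096 = 4811125$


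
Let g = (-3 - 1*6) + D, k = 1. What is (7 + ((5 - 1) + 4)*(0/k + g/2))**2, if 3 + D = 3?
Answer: 841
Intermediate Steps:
D = 0 (D = -3 + 3 = 0)
g = -9 (g = (-3 - 1*6) + 0 = (-3 - 6) + 0 = -9 + 0 = -9)
(7 + ((5 - 1) + 4)*(0/k + g/2))**2 = (7 + ((5 - 1) + 4)*(0/1 - 9/2))**2 = (7 + (4 + 4)*(0*1 - 9*1/2))**2 = (7 + 8*(0 - 9/2))**2 = (7 + 8*(-9/2))**2 = (7 - 36)**2 = (-29)**2 = 841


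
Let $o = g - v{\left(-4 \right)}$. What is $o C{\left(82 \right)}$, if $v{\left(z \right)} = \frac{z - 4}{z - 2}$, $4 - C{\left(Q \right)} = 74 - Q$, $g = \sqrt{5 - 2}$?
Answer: $-16 + 12 \sqrt{3} \approx 4.7846$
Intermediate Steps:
$g = \sqrt{3} \approx 1.732$
$C{\left(Q \right)} = -70 + Q$ ($C{\left(Q \right)} = 4 - \left(74 - Q\right) = 4 + \left(-74 + Q\right) = -70 + Q$)
$v{\left(z \right)} = \frac{-4 + z}{-2 + z}$
$o = - \frac{4}{3} + \sqrt{3}$ ($o = \sqrt{3} - \frac{-4 - 4}{-2 - 4} = \sqrt{3} - \frac{1}{-6} \left(-8\right) = \sqrt{3} - \left(- \frac{1}{6}\right) \left(-8\right) = \sqrt{3} - \frac{4}{3} = - \frac{4}{3} + \sqrt{3} \approx 0.39872$)
$o C{\left(82 \right)} = \left(- \frac{4}{3} + \sqrt{3}\right) \left(-70 + 82\right) = \left(- \frac{4}{3} + \sqrt{3}\right) 12 = -16 + 12 \sqrt{3}$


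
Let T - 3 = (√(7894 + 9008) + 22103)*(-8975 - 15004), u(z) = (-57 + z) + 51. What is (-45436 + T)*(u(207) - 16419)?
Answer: 8596403932860 + 1166674266*√1878 ≈ 8.6470e+12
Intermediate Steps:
u(z) = -6 + z
T = -530007834 - 71937*√1878 (T = 3 + (√(7894 + 9008) + 22103)*(-8975 - 15004) = 3 + (√16902 + 22103)*(-23979) = 3 + (3*√1878 + 22103)*(-23979) = 3 + (22103 + 3*√1878)*(-23979) = 3 + (-530007837 - 71937*√1878) = -530007834 - 71937*√1878 ≈ -5.3313e+8)
(-45436 + T)*(u(207) - 16419) = (-45436 + (-530007834 - 71937*√1878))*((-6 + 207) - 16419) = (-530053270 - 71937*√1878)*(201 - 16419) = (-530053270 - 71937*√1878)*(-16218) = 8596403932860 + 1166674266*√1878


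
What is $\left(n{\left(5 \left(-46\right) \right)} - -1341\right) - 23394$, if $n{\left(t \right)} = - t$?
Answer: $-21823$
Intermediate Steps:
$\left(n{\left(5 \left(-46\right) \right)} - -1341\right) - 23394 = \left(- 5 \left(-46\right) - -1341\right) - 23394 = \left(\left(-1\right) \left(-230\right) + 1341\right) - 23394 = \left(230 + 1341\right) - 23394 = 1571 - 23394 = -21823$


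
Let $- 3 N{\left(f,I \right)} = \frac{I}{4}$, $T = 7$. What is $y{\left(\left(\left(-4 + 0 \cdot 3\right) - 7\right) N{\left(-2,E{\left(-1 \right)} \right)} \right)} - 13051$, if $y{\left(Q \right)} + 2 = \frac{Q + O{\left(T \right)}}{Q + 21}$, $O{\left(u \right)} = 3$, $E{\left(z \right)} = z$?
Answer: $- \frac{3145748}{241} \approx -13053.0$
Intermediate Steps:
$N{\left(f,I \right)} = - \frac{I}{12}$ ($N{\left(f,I \right)} = - \frac{I \frac{1}{4}}{3} = - \frac{\frac{1}{4} I}{3} = - \frac{I}{12}$)
$y{\left(Q \right)} = -2 + \frac{3 + Q}{21 + Q}$ ($y{\left(Q \right)} = -2 + \frac{Q + 3}{Q + 21} = -2 + \frac{3 + Q}{21 + Q}$)
$y{\left(\left(\left(-4 + 0 \cdot 3\right) - 7\right) N{\left(-2,E{\left(-1 \right)} \right)} \right)} - 13051 = \frac{-39 - \left(\left(-4 + 0 \cdot 3\right) - 7\right) \left(\left(- \frac{1}{12}\right) \left(-1\right)\right)}{21 + \left(\left(-4 + 0 \cdot 3\right) - 7\right) \left(\left(- \frac{1}{12}\right) \left(-1\right)\right)} - 13051 = \frac{-39 - \left(\left(-4 + 0\right) - 7\right) \frac{1}{12}}{21 + \left(\left(-4 + 0\right) - 7\right) \frac{1}{12}} - 13051 = \frac{-39 - \left(-4 - 7\right) \frac{1}{12}}{21 + \left(-4 - 7\right) \frac{1}{12}} - 13051 = \frac{-39 - \left(-11\right) \frac{1}{12}}{21 - \frac{11}{12}} - 13051 = \frac{-39 - - \frac{11}{12}}{21 - \frac{11}{12}} - 13051 = \frac{-39 + \frac{11}{12}}{\frac{241}{12}} - 13051 = \frac{12}{241} \left(- \frac{457}{12}\right) - 13051 = - \frac{457}{241} - 13051 = - \frac{3145748}{241}$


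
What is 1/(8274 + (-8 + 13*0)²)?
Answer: 1/8338 ≈ 0.00011993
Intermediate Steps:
1/(8274 + (-8 + 13*0)²) = 1/(8274 + (-8 + 0)²) = 1/(8274 + (-8)²) = 1/(8274 + 64) = 1/8338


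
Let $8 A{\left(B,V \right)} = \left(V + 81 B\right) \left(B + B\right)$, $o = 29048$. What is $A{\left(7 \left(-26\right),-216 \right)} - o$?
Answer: $651541$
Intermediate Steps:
$A{\left(B,V \right)} = \frac{B \left(V + 81 B\right)}{4}$ ($A{\left(B,V \right)} = \frac{\left(V + 81 B\right) \left(B + B\right)}{8} = \frac{\left(V + 81 B\right) 2 B}{8} = \frac{2 B \left(V + 81 B\right)}{8} = \frac{B \left(V + 81 B\right)}{4}$)
$A{\left(7 \left(-26\right),-216 \right)} - o = \frac{7 \left(-26\right) \left(-216 + 81 \cdot 7 \left(-26\right)\right)}{4} - 29048 = \frac{1}{4} \left(-182\right) \left(-216 + 81 \left(-182\right)\right) - 29048 = \frac{1}{4} \left(-182\right) \left(-216 - 14742\right) - 29048 = \frac{1}{4} \left(-182\right) \left(-14958\right) - 29048 = 680589 - 29048 = 651541$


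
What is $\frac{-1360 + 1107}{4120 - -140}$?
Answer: $- \frac{253}{4260} \approx -0.05939$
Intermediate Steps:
$\frac{-1360 + 1107}{4120 - -140} = - \frac{253}{4120 + \left(-1022 + 1162\right)} = - \frac{253}{4120 + 140} = - \frac{253}{4260}$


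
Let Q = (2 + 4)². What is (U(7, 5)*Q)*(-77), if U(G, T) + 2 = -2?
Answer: 11088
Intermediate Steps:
Q = 36 (Q = 6² = 36)
U(G, T) = -4 (U(G, T) = -2 - 2 = -4)
(U(7, 5)*Q)*(-77) = -4*36*(-77) = -144*(-77) = 11088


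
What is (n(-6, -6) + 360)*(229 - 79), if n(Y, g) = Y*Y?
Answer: 59400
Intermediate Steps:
n(Y, g) = Y²
(n(-6, -6) + 360)*(229 - 79) = ((-6)² + 360)*(229 - 79) = (36 + 360)*150 = 396*150 = 59400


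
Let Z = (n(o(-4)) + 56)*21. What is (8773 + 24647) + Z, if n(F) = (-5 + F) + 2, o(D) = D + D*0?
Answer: 34449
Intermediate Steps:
o(D) = D (o(D) = D + 0 = D)
n(F) = -3 + F
Z = 1029 (Z = ((-3 - 4) + 56)*21 = (-7 + 56)*21 = 49*21 = 1029)
(8773 + 24647) + Z = (8773 + 24647) + 1029 = 33420 + 1029 = 34449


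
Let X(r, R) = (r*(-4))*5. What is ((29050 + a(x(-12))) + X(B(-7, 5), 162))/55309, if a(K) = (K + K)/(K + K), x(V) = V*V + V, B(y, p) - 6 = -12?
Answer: 29171/55309 ≈ 0.52742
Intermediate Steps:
B(y, p) = -6 (B(y, p) = 6 - 12 = -6)
x(V) = V + V² (x(V) = V² + V = V + V²)
a(K) = 1 (a(K) = (2*K)/((2*K)) = (2*K)*(1/(2*K)) = 1)
X(r, R) = -20*r (X(r, R) = -4*r*5 = -20*r)
((29050 + a(x(-12))) + X(B(-7, 5), 162))/55309 = ((29050 + 1) - 20*(-6))/55309 = (29051 + 120)*(1/55309) = 29171*(1/55309) = 29171/55309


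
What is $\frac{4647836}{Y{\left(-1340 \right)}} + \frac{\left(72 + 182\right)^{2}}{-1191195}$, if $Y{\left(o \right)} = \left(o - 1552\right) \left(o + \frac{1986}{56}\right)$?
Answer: $\frac{12350516209768}{10486097923365} \approx 1.1778$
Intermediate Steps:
$Y{\left(o \right)} = \left(-1552 + o\right) \left(\frac{993}{28} + o\right)$ ($Y{\left(o \right)} = \left(-1552 + o\right) \left(o + 1986 \cdot \frac{1}{56}\right) = \left(-1552 + o\right) \left(o + \frac{993}{28}\right) = \left(-1552 + o\right) \left(\frac{993}{28} + o\right)$)
$\frac{4647836}{Y{\left(-1340 \right)}} + \frac{\left(72 + 182\right)^{2}}{-1191195} = \frac{4647836}{- \frac{385284}{7} + \left(-1340\right)^{2} - - \frac{14225105}{7}} + \frac{\left(72 + 182\right)^{2}}{-1191195} = \frac{4647836}{- \frac{385284}{7} + 1795600 + \frac{14225105}{7}} + 254^{2} \left(- \frac{1}{1191195}\right) = \frac{4647836}{\frac{26409021}{7}} + 64516 \left(- \frac{1}{1191195}\right) = 4647836 \cdot \frac{7}{26409021} - \frac{64516}{1191195} = \frac{32534852}{26409021} - \frac{64516}{1191195} = \frac{12350516209768}{10486097923365}$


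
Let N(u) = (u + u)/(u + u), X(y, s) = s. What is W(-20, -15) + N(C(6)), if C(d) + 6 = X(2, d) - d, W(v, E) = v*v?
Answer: 401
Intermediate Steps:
W(v, E) = v²
C(d) = -6 (C(d) = -6 + (d - d) = -6 + 0 = -6)
N(u) = 1 (N(u) = (2*u)/((2*u)) = (2*u)*(1/(2*u)) = 1)
W(-20, -15) + N(C(6)) = (-20)² + 1 = 400 + 1 = 401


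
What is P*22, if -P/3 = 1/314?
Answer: -33/157 ≈ -0.21019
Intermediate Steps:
P = -3/314 ≈ -0.0095541
P*22 = -3/314*22 = -33/157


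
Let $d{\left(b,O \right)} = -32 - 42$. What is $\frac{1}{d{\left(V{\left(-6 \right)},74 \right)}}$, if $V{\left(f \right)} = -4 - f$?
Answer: $- \frac{1}{74} \approx -0.013514$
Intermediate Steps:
$d{\left(b,O \right)} = -74$ ($d{\left(b,O \right)} = -32 - 42 = -74$)
$\frac{1}{d{\left(V{\left(-6 \right)},74 \right)}} = \frac{1}{-74} = - \frac{1}{74}$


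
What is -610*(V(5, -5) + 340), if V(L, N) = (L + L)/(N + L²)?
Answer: -207705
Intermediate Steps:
V(L, N) = 2*L/(N + L²) (V(L, N) = (2*L)/(N + L²) = 2*L/(N + L²))
-610*(V(5, -5) + 340) = -610*(2*5/(-5 + 5²) + 340) = -610*(2*5/(-5 + 25) + 340) = -610*(2*5/20 + 340) = -610*(2*5*(1/20) + 340) = -610*(½ + 340) = -610*681/2 = -207705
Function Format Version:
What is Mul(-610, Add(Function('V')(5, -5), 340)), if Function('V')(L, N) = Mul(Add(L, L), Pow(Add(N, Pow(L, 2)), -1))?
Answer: -207705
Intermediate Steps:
Function('V')(L, N) = Mul(2, L, Pow(Add(N, Pow(L, 2)), -1)) (Function('V')(L, N) = Mul(Mul(2, L), Pow(Add(N, Pow(L, 2)), -1)) = Mul(2, L, Pow(Add(N, Pow(L, 2)), -1)))
Mul(-610, Add(Function('V')(5, -5), 340)) = Mul(-610, Add(Mul(2, 5, Pow(Add(-5, Pow(5, 2)), -1)), 340)) = Mul(-610, Add(Mul(2, 5, Pow(Add(-5, 25), -1)), 340)) = Mul(-610, Add(Mul(2, 5, Pow(20, -1)), 340)) = Mul(-610, Add(Mul(2, 5, Rational(1, 20)), 340)) = Mul(-610, Add(Rational(1, 2), 340)) = Mul(-610, Rational(681, 2)) = -207705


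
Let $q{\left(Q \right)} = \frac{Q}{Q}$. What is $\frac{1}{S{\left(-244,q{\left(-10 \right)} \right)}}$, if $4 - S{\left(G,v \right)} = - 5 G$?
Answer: $- \frac{1}{1216} \approx -0.00082237$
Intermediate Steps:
$q{\left(Q \right)} = 1$
$S{\left(G,v \right)} = 4 + 5 G$ ($S{\left(G,v \right)} = 4 - - 5 G = 4 + 5 G$)
$\frac{1}{S{\left(-244,q{\left(-10 \right)} \right)}} = \frac{1}{4 + 5 \left(-244\right)} = \frac{1}{4 - 1220} = \frac{1}{-1216} = - \frac{1}{1216}$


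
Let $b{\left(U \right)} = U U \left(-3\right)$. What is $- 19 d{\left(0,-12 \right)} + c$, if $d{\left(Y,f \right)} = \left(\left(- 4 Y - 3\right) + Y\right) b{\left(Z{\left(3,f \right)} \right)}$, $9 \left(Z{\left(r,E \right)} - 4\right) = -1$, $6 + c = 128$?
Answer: $- \frac{22177}{9} \approx -2464.1$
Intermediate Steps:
$c = 122$ ($c = -6 + 128 = 122$)
$Z{\left(r,E \right)} = \frac{35}{9}$ ($Z{\left(r,E \right)} = 4 + \frac{1}{9} \left(-1\right) = 4 - \frac{1}{9} = \frac{35}{9}$)
$b{\left(U \right)} = - 3 U^{2}$ ($b{\left(U \right)} = U^{2} \left(-3\right) = - 3 U^{2}$)
$d{\left(Y,f \right)} = \frac{1225}{9} + \frac{1225 Y}{9}$ ($d{\left(Y,f \right)} = \left(\left(- 4 Y - 3\right) + Y\right) \left(- 3 \left(\frac{35}{9}\right)^{2}\right) = \left(\left(-3 - 4 Y\right) + Y\right) \left(\left(-3\right) \frac{1225}{81}\right) = \left(-3 - 3 Y\right) \left(- \frac{1225}{27}\right) = \frac{1225}{9} + \frac{1225 Y}{9}$)
$- 19 d{\left(0,-12 \right)} + c = - 19 \left(\frac{1225}{9} + \frac{1225}{9} \cdot 0\right) + 122 = - 19 \left(\frac{1225}{9} + 0\right) + 122 = \left(-19\right) \frac{1225}{9} + 122 = - \frac{23275}{9} + 122 = - \frac{22177}{9}$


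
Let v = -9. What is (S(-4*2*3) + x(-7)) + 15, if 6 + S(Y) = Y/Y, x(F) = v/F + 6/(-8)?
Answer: 295/28 ≈ 10.536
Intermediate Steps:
x(F) = -3/4 - 9/F (x(F) = -9/F + 6/(-8) = -9/F + 6*(-1/8) = -9/F - 3/4 = -3/4 - 9/F)
S(Y) = -5 (S(Y) = -6 + Y/Y = -6 + 1 = -5)
(S(-4*2*3) + x(-7)) + 15 = (-5 + (-3/4 - 9/(-7))) + 15 = (-5 + (-3/4 - 9*(-1/7))) + 15 = (-5 + (-3/4 + 9/7)) + 15 = (-5 + 15/28) + 15 = -125/28 + 15 = 295/28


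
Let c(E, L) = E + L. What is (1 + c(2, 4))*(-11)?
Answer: -77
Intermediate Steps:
(1 + c(2, 4))*(-11) = (1 + (2 + 4))*(-11) = (1 + 6)*(-11) = 7*(-11) = -77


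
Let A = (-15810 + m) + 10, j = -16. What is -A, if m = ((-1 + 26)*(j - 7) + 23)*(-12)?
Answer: 9176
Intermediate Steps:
m = 6624 (m = ((-1 + 26)*(-16 - 7) + 23)*(-12) = (25*(-23) + 23)*(-12) = (-575 + 23)*(-12) = -552*(-12) = 6624)
A = -9176 (A = (-15810 + 6624) + 10 = -9186 + 10 = -9176)
-A = -1*(-9176) = 9176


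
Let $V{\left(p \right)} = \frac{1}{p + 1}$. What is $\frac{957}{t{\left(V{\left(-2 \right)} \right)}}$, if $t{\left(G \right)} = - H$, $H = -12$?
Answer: $\frac{319}{4} \approx 79.75$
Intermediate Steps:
$V{\left(p \right)} = \frac{1}{1 + p}$
$t{\left(G \right)} = 12$ ($t{\left(G \right)} = \left(-1\right) \left(-12\right) = 12$)
$\frac{957}{t{\left(V{\left(-2 \right)} \right)}} = \frac{957}{12} = 957 \cdot \frac{1}{12} = \frac{319}{4}$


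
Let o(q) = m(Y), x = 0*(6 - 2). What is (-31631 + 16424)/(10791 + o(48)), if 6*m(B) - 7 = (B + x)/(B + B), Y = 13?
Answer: -60828/43169 ≈ -1.4091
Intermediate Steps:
x = 0 (x = 0*4 = 0)
m(B) = 5/4 (m(B) = 7/6 + ((B + 0)/(B + B))/6 = 7/6 + (B/((2*B)))/6 = 7/6 + (B*(1/(2*B)))/6 = 7/6 + (⅙)*(½) = 7/6 + 1/12 = 5/4)
o(q) = 5/4
(-31631 + 16424)/(10791 + o(48)) = (-31631 + 16424)/(10791 + 5/4) = -15207/43169/4 = -15207*4/43169 = -60828/43169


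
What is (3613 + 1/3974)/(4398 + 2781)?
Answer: 4786021/9509782 ≈ 0.50327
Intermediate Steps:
(3613 + 1/3974)/(4398 + 2781) = (3613 + 1/3974)/7179 = (14358063/3974)*(1/7179) = 4786021/9509782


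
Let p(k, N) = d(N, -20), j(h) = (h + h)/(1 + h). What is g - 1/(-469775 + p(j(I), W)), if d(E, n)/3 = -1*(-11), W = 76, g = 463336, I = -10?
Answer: 217648379313/469742 ≈ 4.6334e+5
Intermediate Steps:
j(h) = 2*h/(1 + h) (j(h) = (2*h)/(1 + h) = 2*h/(1 + h))
d(E, n) = 33 (d(E, n) = 3*(-1*(-11)) = 3*11 = 33)
p(k, N) = 33
g - 1/(-469775 + p(j(I), W)) = 463336 - 1/(-469775 + 33) = 463336 - 1/(-469742) = 463336 - 1*(-1/469742) = 463336 + 1/469742 = 217648379313/469742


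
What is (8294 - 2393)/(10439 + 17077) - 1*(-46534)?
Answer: 426811815/9172 ≈ 46534.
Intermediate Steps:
(8294 - 2393)/(10439 + 17077) - 1*(-46534) = 5901/27516 + 46534 = 5901*(1/27516) + 46534 = 1967/9172 + 46534 = 426811815/9172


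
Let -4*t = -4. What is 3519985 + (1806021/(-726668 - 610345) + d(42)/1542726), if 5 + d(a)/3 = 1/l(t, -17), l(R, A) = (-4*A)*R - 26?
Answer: 3764691093071733217/1069519483116 ≈ 3.5200e+6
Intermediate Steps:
t = 1 (t = -1/4*(-4) = 1)
l(R, A) = -26 - 4*A*R (l(R, A) = -4*A*R - 26 = -26 - 4*A*R)
d(a) = -209/14 (d(a) = -15 + 3/(-26 - 4*(-17)*1) = -15 + 3/(-26 + 68) = -15 + 3/42 = -15 + 3*(1/42) = -15 + 1/14 = -209/14)
3519985 + (1806021/(-726668 - 610345) + d(42)/1542726) = 3519985 + (1806021/(-726668 - 610345) - 209/14/1542726) = 3519985 + (1806021/(-1337013) - 209/14*1/1542726) = 3519985 + (1806021*(-1/1337013) - 209/21598164) = 3519985 + (-200669/148557 - 209/21598164) = 3519985 - 1444704340043/1069519483116 = 3764691093071733217/1069519483116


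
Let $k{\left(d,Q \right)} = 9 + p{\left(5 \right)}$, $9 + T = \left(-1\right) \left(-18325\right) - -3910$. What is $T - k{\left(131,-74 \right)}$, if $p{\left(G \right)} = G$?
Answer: $22212$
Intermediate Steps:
$T = 22226$ ($T = -9 - -22235 = -9 + \left(18325 + 3910\right) = -9 + 22235 = 22226$)
$k{\left(d,Q \right)} = 14$ ($k{\left(d,Q \right)} = 9 + 5 = 14$)
$T - k{\left(131,-74 \right)} = 22226 - 14 = 22212$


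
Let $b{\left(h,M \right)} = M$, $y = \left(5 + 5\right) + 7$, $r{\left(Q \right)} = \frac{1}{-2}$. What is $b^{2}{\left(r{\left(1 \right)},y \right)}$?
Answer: $289$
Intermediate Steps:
$r{\left(Q \right)} = - \frac{1}{2}$
$y = 17$ ($y = 10 + 7 = 17$)
$b^{2}{\left(r{\left(1 \right)},y \right)} = 17^{2} = 289$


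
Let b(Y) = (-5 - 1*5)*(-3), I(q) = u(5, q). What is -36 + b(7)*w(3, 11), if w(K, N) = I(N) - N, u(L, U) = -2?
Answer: -426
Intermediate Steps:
I(q) = -2
b(Y) = 30 (b(Y) = (-5 - 5)*(-3) = -10*(-3) = 30)
w(K, N) = -2 - N
-36 + b(7)*w(3, 11) = -36 + 30*(-2 - 1*11) = -36 + 30*(-2 - 11) = -36 + 30*(-13) = -36 - 390 = -426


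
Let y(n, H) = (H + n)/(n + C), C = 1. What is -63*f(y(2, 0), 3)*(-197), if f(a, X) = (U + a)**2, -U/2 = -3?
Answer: 551600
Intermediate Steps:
U = 6 (U = -2*(-3) = 6)
y(n, H) = (H + n)/(1 + n) (y(n, H) = (H + n)/(n + 1) = (H + n)/(1 + n))
f(a, X) = (6 + a)**2
-63*f(y(2, 0), 3)*(-197) = -63*(6 + (0 + 2)/(1 + 2))**2*(-197) = -63*(6 + 2/3)**2*(-197) = -63*(20/3)**2*(-197) = -63*400/9*(-197) = -2800*(-197) = 551600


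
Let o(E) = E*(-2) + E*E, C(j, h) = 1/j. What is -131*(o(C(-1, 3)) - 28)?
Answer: 3275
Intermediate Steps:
o(E) = E² - 2*E (o(E) = -2*E + E² = E² - 2*E)
-131*(o(C(-1, 3)) - 28) = -131*((-2 + 1/(-1))/(-1) - 28) = -131*(-(-2 - 1) - 28) = -131*(-1*(-3) - 28) = -131*(3 - 28) = -131*(-25) = 3275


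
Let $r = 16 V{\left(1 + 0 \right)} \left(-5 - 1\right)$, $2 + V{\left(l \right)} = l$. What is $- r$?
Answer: $-96$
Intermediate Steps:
$V{\left(l \right)} = -2 + l$
$r = 96$ ($r = 16 \left(-2 + \left(1 + 0\right)\right) \left(-5 - 1\right) = 16 \left(-2 + 1\right) \left(-6\right) = 16 \left(-1\right) \left(-6\right) = \left(-16\right) \left(-6\right) = 96$)
$- r = \left(-1\right) 96 = -96$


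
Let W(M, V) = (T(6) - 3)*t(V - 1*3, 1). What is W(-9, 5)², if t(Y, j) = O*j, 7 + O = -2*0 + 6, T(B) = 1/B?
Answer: 289/36 ≈ 8.0278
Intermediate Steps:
T(B) = 1/B
O = -1 (O = -7 + (-2*0 + 6) = -7 + (0 + 6) = -7 + 6 = -1)
t(Y, j) = -j
W(M, V) = 17/6 (W(M, V) = (1/6 - 3)*(-1*1) = (⅙ - 3)*(-1) = -17/6*(-1) = 17/6)
W(-9, 5)² = (17/6)² = 289/36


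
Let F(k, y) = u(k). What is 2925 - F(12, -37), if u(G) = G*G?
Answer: 2781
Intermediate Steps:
u(G) = G**2
F(k, y) = k**2
2925 - F(12, -37) = 2925 - 1*12**2 = 2925 - 1*144 = 2925 - 144 = 2781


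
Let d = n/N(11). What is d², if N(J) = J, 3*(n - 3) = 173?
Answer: 33124/1089 ≈ 30.417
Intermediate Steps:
n = 182/3 (n = 3 + (⅓)*173 = 3 + 173/3 = 182/3 ≈ 60.667)
d = 182/33 (d = (182/3)/11 = (182/3)*(1/11) = 182/33 ≈ 5.5152)
d² = (182/33)² = 33124/1089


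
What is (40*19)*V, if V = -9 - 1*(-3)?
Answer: -4560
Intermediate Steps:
V = -6 (V = -9 + 3 = -6)
(40*19)*V = (40*19)*(-6) = 760*(-6) = -4560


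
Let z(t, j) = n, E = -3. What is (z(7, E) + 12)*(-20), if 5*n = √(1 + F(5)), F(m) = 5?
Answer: -240 - 4*√6 ≈ -249.80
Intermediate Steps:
n = √6/5 (n = √(1 + 5)/5 = √6/5 ≈ 0.48990)
z(t, j) = √6/5
(z(7, E) + 12)*(-20) = (√6/5 + 12)*(-20) = (12 + √6/5)*(-20) = -240 - 4*√6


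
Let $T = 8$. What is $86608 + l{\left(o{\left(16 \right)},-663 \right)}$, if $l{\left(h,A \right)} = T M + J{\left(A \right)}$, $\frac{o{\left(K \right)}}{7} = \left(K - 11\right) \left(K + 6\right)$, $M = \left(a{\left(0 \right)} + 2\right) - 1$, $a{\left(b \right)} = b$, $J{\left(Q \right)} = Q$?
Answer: $85953$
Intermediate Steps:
$M = 1$ ($M = \left(0 + 2\right) - 1 = 2 - 1 = 1$)
$o{\left(K \right)} = 7 \left(-11 + K\right) \left(6 + K\right)$ ($o{\left(K \right)} = 7 \left(K - 11\right) \left(K + 6\right) = 7 \left(-11 + K\right) \left(6 + K\right)$)
$l{\left(h,A \right)} = 8 + A$ ($l{\left(h,A \right)} = 8 \cdot 1 + A = 8 + A$)
$86608 + l{\left(o{\left(16 \right)},-663 \right)} = 86608 + \left(8 - 663\right) = 86608 - 655 = 85953$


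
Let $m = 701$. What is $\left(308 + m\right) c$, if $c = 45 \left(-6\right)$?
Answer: $-272430$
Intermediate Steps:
$c = -270$
$\left(308 + m\right) c = \left(308 + 701\right) \left(-270\right) = 1009 \left(-270\right) = -272430$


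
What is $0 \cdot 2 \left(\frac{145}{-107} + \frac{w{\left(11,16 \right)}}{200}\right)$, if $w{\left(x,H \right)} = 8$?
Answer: $0$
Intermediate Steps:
$0 \cdot 2 \left(\frac{145}{-107} + \frac{w{\left(11,16 \right)}}{200}\right) = 0 \cdot 2 \left(\frac{145}{-107} + \frac{8}{200}\right) = 0 \left(145 \left(- \frac{1}{107}\right) + 8 \cdot \frac{1}{200}\right) = 0 \left(- \frac{145}{107} + \frac{1}{25}\right) = 0 \left(- \frac{3518}{2675}\right) = 0$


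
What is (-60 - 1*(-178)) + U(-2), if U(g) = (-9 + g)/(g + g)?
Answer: 483/4 ≈ 120.75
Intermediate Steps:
U(g) = (-9 + g)/(2*g) (U(g) = (-9 + g)/((2*g)) = (-9 + g)*(1/(2*g)) = (-9 + g)/(2*g))
(-60 - 1*(-178)) + U(-2) = (-60 - 1*(-178)) + (½)*(-9 - 2)/(-2) = (-60 + 178) + (½)*(-½)*(-11) = 118 + 11/4 = 483/4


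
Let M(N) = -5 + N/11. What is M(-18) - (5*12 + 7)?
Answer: -810/11 ≈ -73.636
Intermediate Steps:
M(N) = -5 + N/11 (M(N) = -5 + N*(1/11) = -5 + N/11)
M(-18) - (5*12 + 7) = (-5 + (1/11)*(-18)) - (5*12 + 7) = (-5 - 18/11) - (60 + 7) = -73/11 - 1*67 = -73/11 - 67 = -810/11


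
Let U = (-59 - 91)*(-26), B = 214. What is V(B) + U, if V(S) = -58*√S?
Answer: 3900 - 58*√214 ≈ 3051.5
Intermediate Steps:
U = 3900 (U = -150*(-26) = 3900)
V(B) + U = -58*√214 + 3900 = 3900 - 58*√214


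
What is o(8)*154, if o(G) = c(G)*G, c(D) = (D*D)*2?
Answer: 157696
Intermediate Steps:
c(D) = 2*D**2 (c(D) = D**2*2 = 2*D**2)
o(G) = 2*G**3 (o(G) = (2*G**2)*G = 2*G**3)
o(8)*154 = (2*8**3)*154 = (2*512)*154 = 1024*154 = 157696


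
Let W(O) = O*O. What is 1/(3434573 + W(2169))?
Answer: 1/8139134 ≈ 1.2286e-7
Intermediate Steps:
W(O) = O²
1/(3434573 + W(2169)) = 1/(3434573 + 2169²) = 1/(3434573 + 4704561) = 1/8139134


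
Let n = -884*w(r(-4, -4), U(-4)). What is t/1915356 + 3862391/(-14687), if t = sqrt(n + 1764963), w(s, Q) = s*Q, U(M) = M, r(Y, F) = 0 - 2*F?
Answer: -3862391/14687 + sqrt(1793251)/1915356 ≈ -262.98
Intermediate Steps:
r(Y, F) = -2*F
w(s, Q) = Q*s
n = 28288 (n = -(-3536)*(-2*(-4)) = -(-3536)*8 = -884*(-32) = 28288)
t = sqrt(1793251) (t = sqrt(28288 + 1764963) = sqrt(1793251) ≈ 1339.1)
t/1915356 + 3862391/(-14687) = sqrt(1793251)/1915356 + 3862391/(-14687) = sqrt(1793251)*(1/1915356) + 3862391*(-1/14687) = sqrt(1793251)/1915356 - 3862391/14687 = -3862391/14687 + sqrt(1793251)/1915356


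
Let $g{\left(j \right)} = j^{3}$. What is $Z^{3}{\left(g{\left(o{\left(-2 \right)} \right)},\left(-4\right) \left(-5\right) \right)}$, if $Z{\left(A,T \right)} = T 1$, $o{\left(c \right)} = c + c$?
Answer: $8000$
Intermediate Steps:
$o{\left(c \right)} = 2 c$
$Z{\left(A,T \right)} = T$
$Z^{3}{\left(g{\left(o{\left(-2 \right)} \right)},\left(-4\right) \left(-5\right) \right)} = \left(\left(-4\right) \left(-5\right)\right)^{3} = 20^{3} = 8000$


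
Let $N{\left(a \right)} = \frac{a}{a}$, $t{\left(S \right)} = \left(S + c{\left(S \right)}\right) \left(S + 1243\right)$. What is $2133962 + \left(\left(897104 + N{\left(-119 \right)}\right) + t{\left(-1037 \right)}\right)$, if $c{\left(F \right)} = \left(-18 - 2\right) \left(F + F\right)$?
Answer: $11362325$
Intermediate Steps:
$c{\left(F \right)} = - 40 F$ ($c{\left(F \right)} = - 20 \cdot 2 F = - 40 F$)
$t{\left(S \right)} = - 39 S \left(1243 + S\right)$ ($t{\left(S \right)} = \left(S - 40 S\right) \left(S + 1243\right) = - 39 S \left(1243 + S\right)$)
$N{\left(a \right)} = 1$
$2133962 + \left(\left(897104 + N{\left(-119 \right)}\right) + t{\left(-1037 \right)}\right) = 2133962 + \left(\left(897104 + 1\right) + 39 \left(-1037\right) \left(-1243 - -1037\right)\right) = 2133962 + \left(897105 + 39 \left(-1037\right) \left(-1243 + 1037\right)\right) = 2133962 + \left(897105 + 39 \left(-1037\right) \left(-206\right)\right) = 2133962 + \left(897105 + 8331258\right) = 2133962 + 9228363 = 11362325$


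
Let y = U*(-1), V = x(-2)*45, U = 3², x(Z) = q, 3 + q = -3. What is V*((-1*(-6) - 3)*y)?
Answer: 7290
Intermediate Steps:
q = -6 (q = -3 - 3 = -6)
x(Z) = -6
U = 9
V = -270 (V = -6*45 = -270)
y = -9 (y = 9*(-1) = -9)
V*((-1*(-6) - 3)*y) = -270*(-1*(-6) - 3)*(-9) = -270*(6 - 3)*(-9) = -810*(-9) = -270*(-27) = 7290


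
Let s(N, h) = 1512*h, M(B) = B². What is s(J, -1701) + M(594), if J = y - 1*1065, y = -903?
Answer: -2219076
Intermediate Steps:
J = -1968 (J = -903 - 1*1065 = -903 - 1065 = -1968)
s(J, -1701) + M(594) = 1512*(-1701) + 594² = -2571912 + 352836 = -2219076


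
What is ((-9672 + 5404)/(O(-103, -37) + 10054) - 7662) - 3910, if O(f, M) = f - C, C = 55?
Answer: -28630195/2474 ≈ -11572.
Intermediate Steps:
O(f, M) = -55 + f (O(f, M) = f - 1*55 = f - 55 = -55 + f)
((-9672 + 5404)/(O(-103, -37) + 10054) - 7662) - 3910 = ((-9672 + 5404)/((-55 - 103) + 10054) - 7662) - 3910 = (-4268/(-158 + 10054) - 7662) - 3910 = (-4268/9896 - 7662) - 3910 = (-4268*1/9896 - 7662) - 3910 = (-1067/2474 - 7662) - 3910 = -18956855/2474 - 3910 = -28630195/2474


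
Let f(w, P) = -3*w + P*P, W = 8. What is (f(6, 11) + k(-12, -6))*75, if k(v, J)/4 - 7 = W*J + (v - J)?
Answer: -6375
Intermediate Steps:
k(v, J) = 28 + 4*v + 28*J (k(v, J) = 28 + 4*(8*J + (v - J)) = 28 + 4*(v + 7*J) = 28 + (4*v + 28*J) = 28 + 4*v + 28*J)
f(w, P) = P² - 3*w (f(w, P) = -3*w + P² = P² - 3*w)
(f(6, 11) + k(-12, -6))*75 = ((11² - 3*6) + (28 + 4*(-12) + 28*(-6)))*75 = ((121 - 18) + (28 - 48 - 168))*75 = (103 - 188)*75 = -85*75 = -6375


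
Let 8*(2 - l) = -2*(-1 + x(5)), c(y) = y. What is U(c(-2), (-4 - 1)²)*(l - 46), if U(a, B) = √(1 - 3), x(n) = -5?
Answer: -91*I*√2/2 ≈ -64.347*I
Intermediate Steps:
U(a, B) = I*√2 (U(a, B) = √(-2) = I*√2)
l = ½ (l = 2 - (-1)*(-1 - 5)/4 = 2 - (-1)*(-6)/4 = 2 - ⅛*12 = 2 - 3/2 = ½ ≈ 0.50000)
U(c(-2), (-4 - 1)²)*(l - 46) = (I*√2)*(½ - 46) = (I*√2)*(-91/2) = -91*I*√2/2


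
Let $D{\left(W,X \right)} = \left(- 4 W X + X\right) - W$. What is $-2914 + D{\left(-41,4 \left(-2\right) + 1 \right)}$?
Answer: $-4028$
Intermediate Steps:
$D{\left(W,X \right)} = X - W - 4 W X$ ($D{\left(W,X \right)} = \left(- 4 W X + X\right) - W = \left(X - 4 W X\right) - W = X - W - 4 W X$)
$-2914 + D{\left(-41,4 \left(-2\right) + 1 \right)} = -2914 - \left(-34 - 164 \left(4 \left(-2\right) + 1\right)\right) = -2914 + \left(\left(-8 + 1\right) + 41 - - 164 \left(-8 + 1\right)\right) = -2914 - \left(-34 + 1148\right) = -2914 - 1114 = -4028$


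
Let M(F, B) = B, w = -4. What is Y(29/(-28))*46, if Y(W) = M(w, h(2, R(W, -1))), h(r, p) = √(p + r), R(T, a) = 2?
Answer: 92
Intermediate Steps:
Y(W) = 2 (Y(W) = √(2 + 2) = √4 = 2)
Y(29/(-28))*46 = 2*46 = 92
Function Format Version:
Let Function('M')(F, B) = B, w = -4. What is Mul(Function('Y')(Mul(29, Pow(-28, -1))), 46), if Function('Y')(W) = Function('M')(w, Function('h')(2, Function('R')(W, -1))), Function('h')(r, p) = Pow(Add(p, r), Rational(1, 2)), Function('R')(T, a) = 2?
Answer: 92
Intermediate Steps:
Function('Y')(W) = 2 (Function('Y')(W) = Pow(Add(2, 2), Rational(1, 2)) = Pow(4, Rational(1, 2)) = 2)
Mul(Function('Y')(Mul(29, Pow(-28, -1))), 46) = Mul(2, 46) = 92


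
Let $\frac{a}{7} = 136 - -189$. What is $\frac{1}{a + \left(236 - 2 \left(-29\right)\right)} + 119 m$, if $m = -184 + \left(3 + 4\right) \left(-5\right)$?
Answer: $- \frac{66950708}{2569} \approx -26061.0$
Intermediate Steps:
$a = 2275$ ($a = 7 \left(136 - -189\right) = 7 \left(136 + 189\right) = 7 \cdot 325 = 2275$)
$m = -219$ ($m = -184 + 7 \left(-5\right) = -184 - 35 = -219$)
$\frac{1}{a + \left(236 - 2 \left(-29\right)\right)} + 119 m = \frac{1}{2275 + \left(236 - 2 \left(-29\right)\right)} + 119 \left(-219\right) = \frac{1}{2275 + \left(236 - -58\right)} - 26061 = \frac{1}{2275 + \left(236 + 58\right)} - 26061 = \frac{1}{2275 + 294} - 26061 = \frac{1}{2569} - 26061 = - \frac{66950708}{2569}$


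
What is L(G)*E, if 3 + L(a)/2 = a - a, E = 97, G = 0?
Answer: -582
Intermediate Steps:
L(a) = -6 (L(a) = -6 + 2*(a - a) = -6 + 2*0 = -6 + 0 = -6)
L(G)*E = -6*97 = -582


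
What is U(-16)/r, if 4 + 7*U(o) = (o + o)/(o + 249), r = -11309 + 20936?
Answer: -964/15701637 ≈ -6.1395e-5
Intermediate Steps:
r = 9627
U(o) = -4/7 + 2*o/(7*(249 + o)) (U(o) = -4/7 + ((o + o)/(o + 249))/7 = -4/7 + ((2*o)/(249 + o))/7 = -4/7 + (2*o/(249 + o))/7 = -4/7 + 2*o/(7*(249 + o)))
U(-16)/r = (2*(-498 - 1*(-16))/(7*(249 - 16)))/9627 = ((2/7)*(-498 + 16)/233)*(1/9627) = ((2/7)*(1/233)*(-482))*(1/9627) = -964/1631*1/9627 = -964/15701637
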